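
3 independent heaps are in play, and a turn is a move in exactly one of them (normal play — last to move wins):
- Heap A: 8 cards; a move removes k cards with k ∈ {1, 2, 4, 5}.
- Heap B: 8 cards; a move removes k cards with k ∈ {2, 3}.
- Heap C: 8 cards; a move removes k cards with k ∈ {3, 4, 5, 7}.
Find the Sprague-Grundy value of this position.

Grundy values for heap A (subtraction set {1, 2, 4, 5}):
k:     0  1  2  3  4  5  6  7  8
g(k):  0  1  2  0  1  2  0  1  2
So g(8) = 2.
For heap B, compute g(0), g(1), … with moves {2, 3}:
k:     0  1  2  3  4  5  6  7  8
g(k):  0  0  1  1  2  0  0  1  1
So g(8) = 1.
For heap C, compute g(0), g(1), … with moves {3, 4, 5, 7}:
g(0) = mex{} = 0
g(1) = mex{} = 0
g(2) = mex{} = 0
g(3) = mex{0} = 1
g(4) = mex{0} = 1
g(5) = mex{0} = 1
g(6) = mex{0,1} = 2
g(7) = mex{0,1} = 2
g(8) = mex{0,1} = 2
So g(8) = 2.
By the Sprague-Grundy theorem, the Grundy value of a sum of independent games is the XOR of the component values.
Combined value = 2 ⊕ 1 ⊕ 2 = 1.

1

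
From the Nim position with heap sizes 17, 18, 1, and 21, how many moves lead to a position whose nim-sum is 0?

Compute the nim-sum pairwise:
17 XOR 18 = 3
3 XOR 1 = 2
2 XOR 21 = 23
The overall nim-sum is X = 23. A heap of size p has a winning move iff p XOR X < p (reduce it to p XOR X).
  17: 17 XOR 23 = 6 < 17 — winning move (to 6).
  18: 18 XOR 23 = 5 < 18 — winning move (to 5).
  1: 1 XOR 23 = 22 ≥ 1 — no move.
  21: 21 XOR 23 = 2 < 21 — winning move (to 2).
That gives 3 winning moves.

3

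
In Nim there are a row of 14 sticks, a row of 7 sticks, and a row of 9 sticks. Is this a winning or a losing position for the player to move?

Losing position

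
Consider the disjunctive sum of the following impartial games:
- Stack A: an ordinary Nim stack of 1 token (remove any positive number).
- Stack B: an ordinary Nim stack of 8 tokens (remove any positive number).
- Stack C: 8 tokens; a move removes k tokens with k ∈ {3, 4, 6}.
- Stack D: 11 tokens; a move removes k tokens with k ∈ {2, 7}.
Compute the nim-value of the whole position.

10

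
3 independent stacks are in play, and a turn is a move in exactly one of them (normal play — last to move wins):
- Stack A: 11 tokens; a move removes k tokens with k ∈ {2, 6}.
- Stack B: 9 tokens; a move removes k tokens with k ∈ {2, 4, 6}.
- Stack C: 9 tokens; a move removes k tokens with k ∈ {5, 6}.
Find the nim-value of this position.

0

Build the Grundy sequence for stack A with g(k) = mex{g(k−s) : s ∈ {2, 6}, s ≤ k}:
k:     0  1  2  3  4  5  6  7  8  9 10 11
g(k):  0  0  1  1  0  0  1  1  0  0  1  1
So g(11) = 1.
Grundy values for stack B (subtraction set {2, 4, 6}):
g(0) = mex{} = 0
g(1) = mex{} = 0
g(2) = mex{0} = 1
g(3) = mex{0} = 1
g(4) = mex{0,1} = 2
g(5) = mex{0,1} = 2
g(6) = mex{0,1,2} = 3
g(7) = mex{0,1,2} = 3
g(8) = mex{1,2,3} = 0
g(9) = mex{1,2,3} = 0
So g(9) = 0.
For stack C, compute g(0), g(1), … with moves {5, 6}:
k:     0  1  2  3  4  5  6  7  8  9
g(k):  0  0  0  0  0  1  1  1  1  1
So g(9) = 1.
By the Sprague-Grundy theorem, the Grundy value of a sum of independent games is the XOR of the component values.
Combined value = 1 XOR 0 XOR 1 = 0.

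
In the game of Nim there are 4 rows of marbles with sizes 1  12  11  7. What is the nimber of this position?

1

Compute the nim-sum pairwise:
1 ^ 12 = 13
13 ^ 11 = 6
6 ^ 7 = 1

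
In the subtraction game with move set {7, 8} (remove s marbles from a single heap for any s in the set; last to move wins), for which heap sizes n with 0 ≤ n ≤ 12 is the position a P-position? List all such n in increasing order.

Compute g(0), g(1), … for moves {7, 8}:
g(0) = mex{} = 0
g(1) = mex{} = 0
g(2) = mex{} = 0
g(3) = mex{} = 0
g(4) = mex{} = 0
g(5) = mex{} = 0
g(6) = mex{} = 0
g(7) = mex{0} = 1
g(8) = mex{0} = 1
g(9) = mex{0} = 1
g(10) = mex{0} = 1
g(11) = mex{0} = 1
g(12) = mex{0} = 1
The P-positions (g = 0) in 0..12 are 0, 1, 2, 3, 4, 5, 6.

0, 1, 2, 3, 4, 5, 6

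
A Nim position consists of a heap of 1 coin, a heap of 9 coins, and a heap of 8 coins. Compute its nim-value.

Nim-sum: 1 ^ 9 ^ 8 = 0.

0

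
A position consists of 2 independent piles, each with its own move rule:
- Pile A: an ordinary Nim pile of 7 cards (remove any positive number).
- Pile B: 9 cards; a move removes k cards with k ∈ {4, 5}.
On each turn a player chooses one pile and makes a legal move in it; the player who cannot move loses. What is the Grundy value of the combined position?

7

Pile A is a plain Nim pile of size 7, so its Grundy value is 7.
Grundy values for pile B (subtraction set {4, 5}):
g(0) = mex{} = 0
g(1) = mex{} = 0
g(2) = mex{} = 0
g(3) = mex{} = 0
g(4) = mex{0} = 1
g(5) = mex{0} = 1
g(6) = mex{0} = 1
g(7) = mex{0} = 1
g(8) = mex{0,1} = 2
g(9) = mex{1} = 0
So g(9) = 0.
By the Sprague-Grundy theorem, the Grundy value of a sum of independent games is the XOR of the component values.
Combined value = 7 XOR 0 = 7.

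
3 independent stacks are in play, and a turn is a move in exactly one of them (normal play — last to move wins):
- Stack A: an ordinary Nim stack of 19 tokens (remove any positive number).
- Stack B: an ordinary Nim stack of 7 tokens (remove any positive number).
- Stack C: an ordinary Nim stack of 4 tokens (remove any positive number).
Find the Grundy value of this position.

Stack A is a plain Nim stack of size 19, so its Grundy value is 19.
Stack B is a plain Nim stack of size 7, so its Grundy value is 7.
Stack C is a plain Nim stack of size 4, so its Grundy value is 4.
By the Sprague-Grundy theorem, the Grundy value of a sum of independent games is the XOR of the component values.
Combined value = 19 XOR 7 XOR 4 = 16.

16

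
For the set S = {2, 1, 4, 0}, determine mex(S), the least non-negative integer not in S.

The values 0, 1, 2 are all present; 3 is the first non-negative integer missing from the set.

3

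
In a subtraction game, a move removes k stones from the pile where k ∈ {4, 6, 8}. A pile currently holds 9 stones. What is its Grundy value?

2

Build the Grundy sequence with g(k) = mex{g(k−s) : s ∈ {4, 6, 8}, s ≤ k}:
g(0) = mex{} = 0
g(1) = mex{} = 0
g(2) = mex{} = 0
g(3) = mex{} = 0
g(4) = mex{0} = 1
g(5) = mex{0} = 1
g(6) = mex{0} = 1
g(7) = mex{0} = 1
g(8) = mex{0,1} = 2
g(9) = mex{0,1} = 2
So g(9) = 2.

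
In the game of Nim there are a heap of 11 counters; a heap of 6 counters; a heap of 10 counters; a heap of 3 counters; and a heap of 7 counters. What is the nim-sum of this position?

3

Compute the nim-sum pairwise:
11 XOR 6 = 13
13 XOR 10 = 7
7 XOR 3 = 4
4 XOR 7 = 3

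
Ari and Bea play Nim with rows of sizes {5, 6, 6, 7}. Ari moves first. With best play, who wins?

Bitwise XOR of the heap sizes:
  101  (5)
  110  (6)
  110  (6)
  111  (7)
  ---
  010  (2)
The nim-sum is 2 ≠ 0, so this is an N-position: the player to move can win; Ari has a winning move.

Ari wins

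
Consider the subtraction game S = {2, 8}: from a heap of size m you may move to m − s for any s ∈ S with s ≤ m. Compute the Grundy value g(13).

1

Compute g(0), g(1), … for moves {2, 8}:
g(0) = mex{} = 0
g(1) = mex{} = 0
g(2) = mex{0} = 1
g(3) = mex{0} = 1
g(4) = mex{1} = 0
g(5) = mex{1} = 0
g(6) = mex{0} = 1
g(7) = mex{0} = 1
g(8) = mex{0,1} = 2
g(9) = mex{0,1} = 2
g(10) = mex{1,2} = 0
g(11) = mex{1,2} = 0
g(12) = mex{0} = 1
g(13) = mex{0} = 1
So g(13) = 1.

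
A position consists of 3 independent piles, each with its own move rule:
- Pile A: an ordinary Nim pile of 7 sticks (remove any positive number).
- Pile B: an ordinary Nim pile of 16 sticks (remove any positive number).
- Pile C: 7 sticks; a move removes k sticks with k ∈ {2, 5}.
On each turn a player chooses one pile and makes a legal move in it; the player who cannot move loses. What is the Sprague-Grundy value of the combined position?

23

Pile A is a plain Nim pile of size 7, so its Grundy value is 7.
Pile B is a plain Nim pile of size 16, so its Grundy value is 16.
Build the Grundy sequence for pile C with g(k) = mex{g(k−s) : s ∈ {2, 5}, s ≤ k}:
k:     0  1  2  3  4  5  6  7
g(k):  0  0  1  1  0  2  1  0
So g(7) = 0.
By the Sprague-Grundy theorem, the Grundy value of a sum of independent games is the XOR of the component values.
Combined value = 7 ⊕ 16 ⊕ 0 = 23.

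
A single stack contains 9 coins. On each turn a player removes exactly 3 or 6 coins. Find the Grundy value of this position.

0

Compute g(0), g(1), … for moves {3, 6}:
g(0) = mex{} = 0
g(1) = mex{} = 0
g(2) = mex{} = 0
g(3) = mex{0} = 1
g(4) = mex{0} = 1
g(5) = mex{0} = 1
g(6) = mex{0,1} = 2
g(7) = mex{0,1} = 2
g(8) = mex{0,1} = 2
g(9) = mex{1,2} = 0
So g(9) = 0.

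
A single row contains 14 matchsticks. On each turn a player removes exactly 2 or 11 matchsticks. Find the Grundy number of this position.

0

Compute g(0), g(1), … for moves {2, 11}:
k:     0  1  2  3  4  5  6  7  8  9 10 11 12 13 14
g(k):  0  0  1  1  0  0  1  1  0  0  1  1  2  0  0
So g(14) = 0.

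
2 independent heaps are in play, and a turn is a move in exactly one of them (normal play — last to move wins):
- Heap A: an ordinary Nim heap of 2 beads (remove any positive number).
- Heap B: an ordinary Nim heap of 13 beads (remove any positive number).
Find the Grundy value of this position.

15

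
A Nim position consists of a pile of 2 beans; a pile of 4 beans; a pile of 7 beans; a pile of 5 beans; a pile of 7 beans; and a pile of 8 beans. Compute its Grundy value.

In binary:
  0010  (2)
  0100  (4)
  0111  (7)
  0101  (5)
  0111  (7)
  1000  (8)
  ----
  1011  (11)

11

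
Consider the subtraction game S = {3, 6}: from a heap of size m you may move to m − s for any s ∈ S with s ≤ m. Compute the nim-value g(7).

Compute g(0), g(1), … for moves {3, 6}:
k:     0  1  2  3  4  5  6  7
g(k):  0  0  0  1  1  1  2  2
So g(7) = 2.

2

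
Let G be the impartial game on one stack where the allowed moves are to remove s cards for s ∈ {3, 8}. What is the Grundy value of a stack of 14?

1

Compute g(0), g(1), … for moves {3, 8}:
k:     0  1  2  3  4  5  6  7  8  9 10 11 12 13 14
g(k):  0  0  0  1  1  1  0  0  2  1  1  0  0  0  1
So g(14) = 1.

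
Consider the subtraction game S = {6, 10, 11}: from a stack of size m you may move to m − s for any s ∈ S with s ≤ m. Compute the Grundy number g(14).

2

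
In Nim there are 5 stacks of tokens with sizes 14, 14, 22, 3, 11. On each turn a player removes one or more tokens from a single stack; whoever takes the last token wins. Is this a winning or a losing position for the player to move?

Nim-sum: 14 XOR 14 XOR 22 XOR 3 XOR 11 = 30.
The nim-sum is 30 ≠ 0, so this is an N-position: the player to move can win.

Winning position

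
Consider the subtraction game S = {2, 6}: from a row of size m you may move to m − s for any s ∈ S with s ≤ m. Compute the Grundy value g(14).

1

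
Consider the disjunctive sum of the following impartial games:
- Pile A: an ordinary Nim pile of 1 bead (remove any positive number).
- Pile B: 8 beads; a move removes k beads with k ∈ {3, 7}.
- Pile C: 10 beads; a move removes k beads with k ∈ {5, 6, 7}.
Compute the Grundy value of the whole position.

Pile A is a plain Nim pile of size 1, so its Grundy value is 1.
Build the Grundy sequence for pile B with g(k) = mex{g(k−s) : s ∈ {3, 7}, s ≤ k}:
k:     0  1  2  3  4  5  6  7  8
g(k):  0  0  0  1  1  1  0  2  2
So g(8) = 2.
Grundy values for pile C (subtraction set {5, 6, 7}):
g(0) = mex{} = 0
g(1) = mex{} = 0
g(2) = mex{} = 0
g(3) = mex{} = 0
g(4) = mex{} = 0
g(5) = mex{0} = 1
g(6) = mex{0} = 1
g(7) = mex{0} = 1
g(8) = mex{0} = 1
g(9) = mex{0} = 1
g(10) = mex{0,1} = 2
So g(10) = 2.
The value of a disjunctive sum is the nim-sum of the parts.
Combined value = 1 XOR 2 XOR 2 = 1.

1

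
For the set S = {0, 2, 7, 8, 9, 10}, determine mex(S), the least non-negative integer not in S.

0 is in the set but 1 is not, so the mex is 1.

1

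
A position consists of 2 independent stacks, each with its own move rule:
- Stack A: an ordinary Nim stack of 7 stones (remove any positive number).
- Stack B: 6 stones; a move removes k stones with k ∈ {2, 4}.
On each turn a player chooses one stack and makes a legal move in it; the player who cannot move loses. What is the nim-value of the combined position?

Stack A is a plain Nim stack of size 7, so its Grundy value is 7.
Build the Grundy sequence for stack B with g(k) = mex{g(k−s) : s ∈ {2, 4}, s ≤ k}:
g(0) = mex{} = 0
g(1) = mex{} = 0
g(2) = mex{0} = 1
g(3) = mex{0} = 1
g(4) = mex{0,1} = 2
g(5) = mex{0,1} = 2
g(6) = mex{1,2} = 0
So g(6) = 0.
By the Sprague-Grundy theorem, the Grundy value of a sum of independent games is the XOR of the component values.
Combined value = 7 ⊕ 0 = 7.

7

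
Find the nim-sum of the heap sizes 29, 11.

Compute the nim-sum pairwise:
29 XOR 11 = 22

22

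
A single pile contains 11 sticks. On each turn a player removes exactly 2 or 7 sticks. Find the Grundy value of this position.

1

Grundy values for subtraction set {2, 7}:
k:     0  1  2  3  4  5  6  7  8  9 10 11
g(k):  0  0  1  1  0  0  1  1  2  0  0  1
So g(11) = 1.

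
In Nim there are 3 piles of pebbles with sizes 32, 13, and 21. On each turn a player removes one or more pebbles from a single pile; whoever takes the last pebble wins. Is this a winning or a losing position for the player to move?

Nim-sum: 32 XOR 13 XOR 21 = 56.
The nim-sum is 56 ≠ 0, so this is an N-position: the player to move can win.

Winning position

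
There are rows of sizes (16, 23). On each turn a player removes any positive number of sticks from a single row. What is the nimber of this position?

In binary:
  10000  (16)
  10111  (23)
  -----
  00111  (7)

7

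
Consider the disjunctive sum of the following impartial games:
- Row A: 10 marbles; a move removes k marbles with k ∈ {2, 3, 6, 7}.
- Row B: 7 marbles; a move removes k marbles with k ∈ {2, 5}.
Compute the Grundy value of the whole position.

0

Grundy values for row A (subtraction set {2, 3, 6, 7}):
g(0) = mex{} = 0
g(1) = mex{} = 0
g(2) = mex{0} = 1
g(3) = mex{0} = 1
g(4) = mex{0,1} = 2
g(5) = mex{1} = 0
g(6) = mex{0,1,2} = 3
g(7) = mex{0,2} = 1
g(8) = mex{0,1,3} = 2
g(9) = mex{1,3} = 0
g(10) = mex{1,2} = 0
So g(10) = 0.
For row B, compute g(0), g(1), … with moves {2, 5}:
k:     0  1  2  3  4  5  6  7
g(k):  0  0  1  1  0  2  1  0
So g(7) = 0.
The value of a disjunctive sum is the nim-sum of the parts.
Combined value = 0 XOR 0 = 0.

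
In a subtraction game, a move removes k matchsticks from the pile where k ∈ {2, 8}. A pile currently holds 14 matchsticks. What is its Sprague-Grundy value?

Compute g(0), g(1), … for moves {2, 8}:
k:     0  1  2  3  4  5  6  7  8  9 10 11 12 13 14
g(k):  0  0  1  1  0  0  1  1  2  2  0  0  1  1  0
So g(14) = 0.

0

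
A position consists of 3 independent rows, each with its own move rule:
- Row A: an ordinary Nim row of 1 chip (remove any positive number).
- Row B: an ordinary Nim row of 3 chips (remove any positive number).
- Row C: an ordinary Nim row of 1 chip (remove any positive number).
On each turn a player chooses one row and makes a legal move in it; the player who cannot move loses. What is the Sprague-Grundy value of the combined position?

Row A is a plain Nim row of size 1, so its Grundy value is 1.
Row B is a plain Nim row of size 3, so its Grundy value is 3.
Row C is a plain Nim row of size 1, so its Grundy value is 1.
The value of a disjunctive sum is the nim-sum of the parts.
Combined value = 1 XOR 3 XOR 1 = 3.

3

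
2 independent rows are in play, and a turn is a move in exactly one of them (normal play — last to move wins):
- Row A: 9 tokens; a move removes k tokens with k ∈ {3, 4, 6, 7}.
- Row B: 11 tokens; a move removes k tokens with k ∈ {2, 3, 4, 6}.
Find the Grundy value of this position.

2

Grundy values for row A (subtraction set {3, 4, 6, 7}):
k:     0  1  2  3  4  5  6  7  8  9
g(k):  0  0  0  1  1  1  2  2  2  3
So g(9) = 3.
Grundy values for row B (subtraction set {2, 3, 4, 6}):
g(0) = mex{} = 0
g(1) = mex{} = 0
g(2) = mex{0} = 1
g(3) = mex{0} = 1
g(4) = mex{0,1} = 2
g(5) = mex{0,1} = 2
g(6) = mex{0,1,2} = 3
g(7) = mex{0,1,2} = 3
g(8) = mex{1,2,3} = 0
g(9) = mex{1,2,3} = 0
g(10) = mex{0,2,3} = 1
g(11) = mex{0,2,3} = 1
So g(11) = 1.
By the Sprague-Grundy theorem, the Grundy value of a sum of independent games is the XOR of the component values.
Combined value = 3 ⊕ 1 = 2.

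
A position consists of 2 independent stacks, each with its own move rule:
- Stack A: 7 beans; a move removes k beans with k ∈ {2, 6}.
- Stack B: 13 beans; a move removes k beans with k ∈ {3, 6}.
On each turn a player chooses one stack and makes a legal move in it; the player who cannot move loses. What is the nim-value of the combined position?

0

For stack A, compute g(0), g(1), … with moves {2, 6}:
k:     0  1  2  3  4  5  6  7
g(k):  0  0  1  1  0  0  1  1
So g(7) = 1.
Grundy values for stack B (subtraction set {3, 6}):
g(0) = mex{} = 0
g(1) = mex{} = 0
g(2) = mex{} = 0
g(3) = mex{0} = 1
g(4) = mex{0} = 1
g(5) = mex{0} = 1
g(6) = mex{0,1} = 2
g(7) = mex{0,1} = 2
g(8) = mex{0,1} = 2
g(9) = mex{1,2} = 0
g(10) = mex{1,2} = 0
g(11) = mex{1,2} = 0
g(12) = mex{0,2} = 1
g(13) = mex{0,2} = 1
So g(13) = 1.
By the Sprague-Grundy theorem, the Grundy value of a sum of independent games is the XOR of the component values.
Combined value = 1 XOR 1 = 0.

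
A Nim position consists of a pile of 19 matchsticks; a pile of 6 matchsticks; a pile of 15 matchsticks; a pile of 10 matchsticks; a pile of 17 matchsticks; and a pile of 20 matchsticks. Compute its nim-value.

Bitwise XOR of the heap sizes:
  10011  (19)
  00110  (6)
  01111  (15)
  01010  (10)
  10001  (17)
  10100  (20)
  -----
  10101  (21)

21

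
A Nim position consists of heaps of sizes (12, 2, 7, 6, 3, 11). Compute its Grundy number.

7

Nim-sum: 12 XOR 2 XOR 7 XOR 6 XOR 3 XOR 11 = 7.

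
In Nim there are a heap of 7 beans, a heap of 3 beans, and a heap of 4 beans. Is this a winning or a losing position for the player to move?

Compute the nim-sum pairwise:
7 ^ 3 = 4
4 ^ 4 = 0
The nim-sum is 0, so this is a P-position: the player to move is in a losing position under optimal play.

Losing position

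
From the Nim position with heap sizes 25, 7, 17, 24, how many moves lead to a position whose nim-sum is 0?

Compute the nim-sum pairwise:
25 ⊕ 7 = 30
30 ⊕ 17 = 15
15 ⊕ 24 = 23
The overall nim-sum is X = 23. A heap of size p has a winning move iff p XOR X < p (reduce it to p XOR X).
  25: 25 XOR 23 = 14 < 25 — winning move (to 14).
  7: 7 XOR 23 = 16 ≥ 7 — no move.
  17: 17 XOR 23 = 6 < 17 — winning move (to 6).
  24: 24 XOR 23 = 15 < 24 — winning move (to 15).
That gives 3 winning moves.

3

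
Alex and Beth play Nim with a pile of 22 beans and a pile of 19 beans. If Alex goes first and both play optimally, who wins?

In binary:
  10110  (22)
  10011  (19)
  -----
  00101  (5)
The nim-sum is 5 ≠ 0, so this is an N-position: the player to move can win; Alex has a winning move.

Alex wins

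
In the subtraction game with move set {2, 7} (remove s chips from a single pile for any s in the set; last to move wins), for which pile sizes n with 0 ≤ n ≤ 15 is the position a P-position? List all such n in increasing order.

0, 1, 4, 5, 9, 10, 13, 14

Compute g(0), g(1), … for moves {2, 7}:
k:     0  1  2  3  4  5  6  7  8  9 10 11 12 13 14 15
g(k):  0  0  1  1  0  0  1  1  2  0  0  1  1  0  0  1
The P-positions (g = 0) in 0..15 are 0, 1, 4, 5, 9, 10, 13, 14.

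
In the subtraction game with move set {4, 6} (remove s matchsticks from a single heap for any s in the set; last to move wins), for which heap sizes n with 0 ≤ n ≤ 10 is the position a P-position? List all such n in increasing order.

0, 1, 2, 3, 10

Build the Grundy sequence with g(k) = mex{g(k−s) : s ∈ {4, 6}, s ≤ k}:
g(0) = mex{} = 0
g(1) = mex{} = 0
g(2) = mex{} = 0
g(3) = mex{} = 0
g(4) = mex{0} = 1
g(5) = mex{0} = 1
g(6) = mex{0} = 1
g(7) = mex{0} = 1
g(8) = mex{0,1} = 2
g(9) = mex{0,1} = 2
g(10) = mex{1} = 0
The P-positions (g = 0) in 0..10 are 0, 1, 2, 3, 10.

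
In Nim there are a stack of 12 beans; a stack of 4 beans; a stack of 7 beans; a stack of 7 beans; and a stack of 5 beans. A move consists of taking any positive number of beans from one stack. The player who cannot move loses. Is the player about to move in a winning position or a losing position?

Nim-sum: 12 ⊕ 4 ⊕ 7 ⊕ 7 ⊕ 5 = 13.
The nim-sum is 13 ≠ 0, so this is an N-position: the player to move can win.

Winning position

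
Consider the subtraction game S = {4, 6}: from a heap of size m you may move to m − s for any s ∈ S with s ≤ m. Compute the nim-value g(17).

1

Build the Grundy sequence with g(k) = mex{g(k−s) : s ∈ {4, 6}, s ≤ k}:
k:     0  1  2  3  4  5  6  7  8  9 10 11 12 13 14 15 16 17
g(k):  0  0  0  0  1  1  1  1  2  2  0  0  0  0  1  1  1  1
So g(17) = 1.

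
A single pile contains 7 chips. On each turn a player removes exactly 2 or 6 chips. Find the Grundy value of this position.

1

Compute g(0), g(1), … for moves {2, 6}:
g(0) = mex{} = 0
g(1) = mex{} = 0
g(2) = mex{0} = 1
g(3) = mex{0} = 1
g(4) = mex{1} = 0
g(5) = mex{1} = 0
g(6) = mex{0} = 1
g(7) = mex{0} = 1
So g(7) = 1.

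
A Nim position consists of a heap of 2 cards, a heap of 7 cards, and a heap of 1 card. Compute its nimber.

Compute the nim-sum pairwise:
2 XOR 7 = 5
5 XOR 1 = 4

4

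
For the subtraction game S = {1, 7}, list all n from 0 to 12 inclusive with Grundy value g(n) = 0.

0, 2, 4, 6, 8, 10, 12

Build the Grundy sequence with g(k) = mex{g(k−s) : s ∈ {1, 7}, s ≤ k}:
g(0) = mex{} = 0
g(1) = mex{0} = 1
g(2) = mex{1} = 0
g(3) = mex{0} = 1
g(4) = mex{1} = 0
g(5) = mex{0} = 1
g(6) = mex{1} = 0
g(7) = mex{0} = 1
g(8) = mex{1} = 0
g(9) = mex{0} = 1
g(10) = mex{1} = 0
g(11) = mex{0} = 1
g(12) = mex{1} = 0
The P-positions (g = 0) in 0..12 are 0, 2, 4, 6, 8, 10, 12.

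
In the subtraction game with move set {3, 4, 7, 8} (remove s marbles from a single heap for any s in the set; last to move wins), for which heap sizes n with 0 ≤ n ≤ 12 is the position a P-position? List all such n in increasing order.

Grundy values for subtraction set {3, 4, 7, 8}:
g(0) = mex{} = 0
g(1) = mex{} = 0
g(2) = mex{} = 0
g(3) = mex{0} = 1
g(4) = mex{0} = 1
g(5) = mex{0} = 1
g(6) = mex{0,1} = 2
g(7) = mex{0,1} = 2
g(8) = mex{0,1} = 2
g(9) = mex{0,1,2} = 3
g(10) = mex{0,1,2} = 3
g(11) = mex{1,2} = 0
g(12) = mex{1,2,3} = 0
The P-positions (g = 0) in 0..12 are 0, 1, 2, 11, 12.

0, 1, 2, 11, 12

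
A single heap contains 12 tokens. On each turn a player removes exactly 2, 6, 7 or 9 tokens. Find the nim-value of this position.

Compute g(0), g(1), … for moves {2, 6, 7, 9}:
g(0) = mex{} = 0
g(1) = mex{} = 0
g(2) = mex{0} = 1
g(3) = mex{0} = 1
g(4) = mex{1} = 0
g(5) = mex{1} = 0
g(6) = mex{0} = 1
g(7) = mex{0} = 1
g(8) = mex{0,1} = 2
g(9) = mex{0,1} = 2
g(10) = mex{0,1,2} = 3
g(11) = mex{0,1,2} = 3
g(12) = mex{0,1,3} = 2
So g(12) = 2.

2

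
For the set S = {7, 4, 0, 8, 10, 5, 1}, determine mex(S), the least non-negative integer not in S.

2

The values 0, 1 are all present; 2 is the first non-negative integer missing from the set.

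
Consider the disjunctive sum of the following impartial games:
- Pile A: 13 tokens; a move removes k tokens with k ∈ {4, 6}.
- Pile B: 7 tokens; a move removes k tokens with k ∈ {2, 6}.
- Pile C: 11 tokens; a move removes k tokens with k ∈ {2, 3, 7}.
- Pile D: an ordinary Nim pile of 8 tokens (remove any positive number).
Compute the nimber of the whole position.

Grundy values for pile A (subtraction set {4, 6}):
g(0) = mex{} = 0
g(1) = mex{} = 0
g(2) = mex{} = 0
g(3) = mex{} = 0
g(4) = mex{0} = 1
g(5) = mex{0} = 1
g(6) = mex{0} = 1
g(7) = mex{0} = 1
g(8) = mex{0,1} = 2
g(9) = mex{0,1} = 2
g(10) = mex{1} = 0
g(11) = mex{1} = 0
g(12) = mex{1,2} = 0
g(13) = mex{1,2} = 0
So g(13) = 0.
Build the Grundy sequence for pile B with g(k) = mex{g(k−s) : s ∈ {2, 6}, s ≤ k}:
g(0) = mex{} = 0
g(1) = mex{} = 0
g(2) = mex{0} = 1
g(3) = mex{0} = 1
g(4) = mex{1} = 0
g(5) = mex{1} = 0
g(6) = mex{0} = 1
g(7) = mex{0} = 1
So g(7) = 1.
For pile C, compute g(0), g(1), … with moves {2, 3, 7}:
g(0) = mex{} = 0
g(1) = mex{} = 0
g(2) = mex{0} = 1
g(3) = mex{0} = 1
g(4) = mex{0,1} = 2
g(5) = mex{1} = 0
g(6) = mex{1,2} = 0
g(7) = mex{0,2} = 1
g(8) = mex{0} = 1
g(9) = mex{0,1} = 2
g(10) = mex{1} = 0
g(11) = mex{1,2} = 0
So g(11) = 0.
Pile D is a plain Nim pile of size 8, so its Grundy value is 8.
By the Sprague-Grundy theorem, the Grundy value of a sum of independent games is the XOR of the component values.
Combined value = 0 XOR 1 XOR 0 XOR 8 = 9.

9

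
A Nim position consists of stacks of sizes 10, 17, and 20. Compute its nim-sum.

Nim-sum: 10 ^ 17 ^ 20 = 15.

15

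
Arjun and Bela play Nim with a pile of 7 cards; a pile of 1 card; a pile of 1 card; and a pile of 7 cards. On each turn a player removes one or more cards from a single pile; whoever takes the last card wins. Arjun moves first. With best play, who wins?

Bela wins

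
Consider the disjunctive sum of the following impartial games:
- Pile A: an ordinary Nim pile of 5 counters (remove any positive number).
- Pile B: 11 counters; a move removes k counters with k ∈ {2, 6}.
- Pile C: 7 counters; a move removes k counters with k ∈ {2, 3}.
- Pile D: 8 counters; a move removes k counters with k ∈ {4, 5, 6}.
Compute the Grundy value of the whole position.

Pile A is a plain Nim pile of size 5, so its Grundy value is 5.
For pile B, compute g(0), g(1), … with moves {2, 6}:
k:     0  1  2  3  4  5  6  7  8  9 10 11
g(k):  0  0  1  1  0  0  1  1  0  0  1  1
So g(11) = 1.
For pile C, compute g(0), g(1), … with moves {2, 3}:
k:     0  1  2  3  4  5  6  7
g(k):  0  0  1  1  2  0  0  1
So g(7) = 1.
Build the Grundy sequence for pile D with g(k) = mex{g(k−s) : s ∈ {4, 5, 6}, s ≤ k}:
k:     0  1  2  3  4  5  6  7  8
g(k):  0  0  0  0  1  1  1  1  2
So g(8) = 2.
The value of a disjunctive sum is the nim-sum of the parts.
Combined value = 5 XOR 1 XOR 1 XOR 2 = 7.

7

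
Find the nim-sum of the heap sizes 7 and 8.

15

Compute the nim-sum pairwise:
7 ^ 8 = 15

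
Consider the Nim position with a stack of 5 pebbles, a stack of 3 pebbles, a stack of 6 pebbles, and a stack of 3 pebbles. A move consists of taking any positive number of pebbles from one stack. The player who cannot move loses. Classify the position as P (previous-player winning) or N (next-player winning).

Compute the nim-sum pairwise:
5 ^ 3 = 6
6 ^ 6 = 0
0 ^ 3 = 3
The nim-sum is 3 ≠ 0, so this is an N-position: the player to move can win.

N-position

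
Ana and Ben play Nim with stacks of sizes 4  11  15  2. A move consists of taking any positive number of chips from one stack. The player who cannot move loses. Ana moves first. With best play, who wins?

Bitwise XOR of the heap sizes:
  0100  (4)
  1011  (11)
  1111  (15)
  0010  (2)
  ----
  0010  (2)
The nim-sum is 2 ≠ 0, so this is an N-position: the player to move can win; Ana has a winning move.

Ana wins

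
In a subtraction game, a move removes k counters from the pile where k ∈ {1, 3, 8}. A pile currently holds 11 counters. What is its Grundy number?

0

Build the Grundy sequence with g(k) = mex{g(k−s) : s ∈ {1, 3, 8}, s ≤ k}:
k:     0  1  2  3  4  5  6  7  8  9 10 11
g(k):  0  1  0  1  0  1  0  1  2  3  2  0
So g(11) = 0.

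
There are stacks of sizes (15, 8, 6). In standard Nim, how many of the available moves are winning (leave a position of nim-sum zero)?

1

Bitwise XOR of the heap sizes:
  1111  (15)
  1000  (8)
  0110  (6)
  ----
  0001  (1)
The overall nim-sum is X = 1. A stack of size p has a winning move iff p XOR X < p (reduce it to p XOR X).
  15: 15 XOR 1 = 14 < 15 — winning move (to 14).
  8: 8 XOR 1 = 9 ≥ 8 — no move.
  6: 6 XOR 1 = 7 ≥ 6 — no move.
That gives 1 winning move.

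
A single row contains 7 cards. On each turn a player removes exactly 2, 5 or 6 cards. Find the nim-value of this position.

Compute g(0), g(1), … for moves {2, 5, 6}:
g(0) = mex{} = 0
g(1) = mex{} = 0
g(2) = mex{0} = 1
g(3) = mex{0} = 1
g(4) = mex{1} = 0
g(5) = mex{0,1} = 2
g(6) = mex{0} = 1
g(7) = mex{0,1,2} = 3
So g(7) = 3.

3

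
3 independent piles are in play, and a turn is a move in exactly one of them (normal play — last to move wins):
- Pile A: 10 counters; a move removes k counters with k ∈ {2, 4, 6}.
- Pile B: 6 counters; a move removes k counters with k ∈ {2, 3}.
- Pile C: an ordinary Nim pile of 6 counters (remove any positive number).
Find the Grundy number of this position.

7

Grundy values for pile A (subtraction set {2, 4, 6}):
g(0) = mex{} = 0
g(1) = mex{} = 0
g(2) = mex{0} = 1
g(3) = mex{0} = 1
g(4) = mex{0,1} = 2
g(5) = mex{0,1} = 2
g(6) = mex{0,1,2} = 3
g(7) = mex{0,1,2} = 3
g(8) = mex{1,2,3} = 0
g(9) = mex{1,2,3} = 0
g(10) = mex{0,2,3} = 1
So g(10) = 1.
Build the Grundy sequence for pile B with g(k) = mex{g(k−s) : s ∈ {2, 3}, s ≤ k}:
g(0) = mex{} = 0
g(1) = mex{} = 0
g(2) = mex{0} = 1
g(3) = mex{0} = 1
g(4) = mex{0,1} = 2
g(5) = mex{1} = 0
g(6) = mex{1,2} = 0
So g(6) = 0.
Pile C is a plain Nim pile of size 6, so its Grundy value is 6.
The value of a disjunctive sum is the nim-sum of the parts.
Combined value = 1 XOR 0 XOR 6 = 7.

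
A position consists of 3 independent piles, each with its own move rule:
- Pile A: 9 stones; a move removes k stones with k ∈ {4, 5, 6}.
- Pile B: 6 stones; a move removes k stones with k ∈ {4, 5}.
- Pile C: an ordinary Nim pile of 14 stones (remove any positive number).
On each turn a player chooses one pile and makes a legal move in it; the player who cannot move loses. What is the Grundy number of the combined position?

13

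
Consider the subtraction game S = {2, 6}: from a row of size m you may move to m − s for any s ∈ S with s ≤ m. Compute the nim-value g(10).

Build the Grundy sequence with g(k) = mex{g(k−s) : s ∈ {2, 6}, s ≤ k}:
g(0) = mex{} = 0
g(1) = mex{} = 0
g(2) = mex{0} = 1
g(3) = mex{0} = 1
g(4) = mex{1} = 0
g(5) = mex{1} = 0
g(6) = mex{0} = 1
g(7) = mex{0} = 1
g(8) = mex{1} = 0
g(9) = mex{1} = 0
g(10) = mex{0} = 1
So g(10) = 1.

1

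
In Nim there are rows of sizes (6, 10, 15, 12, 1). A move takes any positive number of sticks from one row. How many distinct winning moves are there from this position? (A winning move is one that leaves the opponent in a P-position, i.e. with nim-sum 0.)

Nim-sum: 6 ⊕ 10 ⊕ 15 ⊕ 12 ⊕ 1 = 14.
The overall nim-sum is X = 14. A row of size p has a winning move iff p XOR X < p (reduce it to p XOR X).
  6: 6 XOR 14 = 8 ≥ 6 — no move.
  10: 10 XOR 14 = 4 < 10 — winning move (to 4).
  15: 15 XOR 14 = 1 < 15 — winning move (to 1).
  12: 12 XOR 14 = 2 < 12 — winning move (to 2).
  1: 1 XOR 14 = 15 ≥ 1 — no move.
That gives 3 winning moves.

3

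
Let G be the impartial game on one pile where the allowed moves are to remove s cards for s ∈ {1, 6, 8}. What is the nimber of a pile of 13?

2

Compute g(0), g(1), … for moves {1, 6, 8}:
k:     0  1  2  3  4  5  6  7  8  9 10 11 12 13
g(k):  0  1  0  1  0  1  2  0  1  0  1  0  1  2
So g(13) = 2.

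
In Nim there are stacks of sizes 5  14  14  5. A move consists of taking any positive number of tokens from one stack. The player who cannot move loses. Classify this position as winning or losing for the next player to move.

Losing position

Write each in binary and XOR column by column:
  0101  (5)
  1110  (14)
  1110  (14)
  0101  (5)
  ----
  0000  (0)
The nim-sum is 0, so this is a P-position: the player to move is in a losing position under optimal play.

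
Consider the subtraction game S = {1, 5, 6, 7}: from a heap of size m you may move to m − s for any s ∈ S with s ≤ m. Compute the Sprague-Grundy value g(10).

2

Grundy values for subtraction set {1, 5, 6, 7}:
g(0) = mex{} = 0
g(1) = mex{0} = 1
g(2) = mex{1} = 0
g(3) = mex{0} = 1
g(4) = mex{1} = 0
g(5) = mex{0} = 1
g(6) = mex{0,1} = 2
g(7) = mex{0,1,2} = 3
g(8) = mex{0,1,3} = 2
g(9) = mex{0,1,2} = 3
g(10) = mex{0,1,3} = 2
So g(10) = 2.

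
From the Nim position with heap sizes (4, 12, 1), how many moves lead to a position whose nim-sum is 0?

1

Nim-sum: 4 XOR 12 XOR 1 = 9.
The overall nim-sum is X = 9. A heap of size p has a winning move iff p XOR X < p (reduce it to p XOR X).
  4: 4 XOR 9 = 13 ≥ 4 — no move.
  12: 12 XOR 9 = 5 < 12 — winning move (to 5).
  1: 1 XOR 9 = 8 ≥ 1 — no move.
That gives 1 winning move.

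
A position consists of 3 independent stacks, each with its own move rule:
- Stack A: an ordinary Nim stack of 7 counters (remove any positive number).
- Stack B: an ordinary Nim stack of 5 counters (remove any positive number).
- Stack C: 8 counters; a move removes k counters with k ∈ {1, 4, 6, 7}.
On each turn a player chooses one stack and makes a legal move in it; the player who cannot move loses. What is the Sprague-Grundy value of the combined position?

1

Stack A is a plain Nim stack of size 7, so its Grundy value is 7.
Stack B is a plain Nim stack of size 5, so its Grundy value is 5.
Build the Grundy sequence for stack C with g(k) = mex{g(k−s) : s ∈ {1, 4, 6, 7}, s ≤ k}:
g(0) = mex{} = 0
g(1) = mex{0} = 1
g(2) = mex{1} = 0
g(3) = mex{0} = 1
g(4) = mex{0,1} = 2
g(5) = mex{1,2} = 0
g(6) = mex{0} = 1
g(7) = mex{0,1} = 2
g(8) = mex{0,1,2} = 3
So g(8) = 3.
The value of a disjunctive sum is the nim-sum of the parts.
Combined value = 7 ⊕ 5 ⊕ 3 = 1.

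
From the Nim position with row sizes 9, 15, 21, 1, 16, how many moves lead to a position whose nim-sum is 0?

1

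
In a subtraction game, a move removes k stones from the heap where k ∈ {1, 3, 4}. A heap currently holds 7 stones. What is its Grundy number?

0

Grundy values for subtraction set {1, 3, 4}:
k:     0  1  2  3  4  5  6  7
g(k):  0  1  0  1  2  3  2  0
So g(7) = 0.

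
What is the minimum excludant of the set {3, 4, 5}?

0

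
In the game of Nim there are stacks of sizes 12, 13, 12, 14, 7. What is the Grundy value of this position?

4

Nim-sum: 12 ^ 13 ^ 12 ^ 14 ^ 7 = 4.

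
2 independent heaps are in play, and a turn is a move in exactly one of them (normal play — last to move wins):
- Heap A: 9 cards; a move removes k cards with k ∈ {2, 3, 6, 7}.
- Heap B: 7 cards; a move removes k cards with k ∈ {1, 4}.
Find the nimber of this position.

0

For heap A, compute g(0), g(1), … with moves {2, 3, 6, 7}:
g(0) = mex{} = 0
g(1) = mex{} = 0
g(2) = mex{0} = 1
g(3) = mex{0} = 1
g(4) = mex{0,1} = 2
g(5) = mex{1} = 0
g(6) = mex{0,1,2} = 3
g(7) = mex{0,2} = 1
g(8) = mex{0,1,3} = 2
g(9) = mex{1,3} = 0
So g(9) = 0.
Grundy values for heap B (subtraction set {1, 4}):
k:     0  1  2  3  4  5  6  7
g(k):  0  1  0  1  2  0  1  0
So g(7) = 0.
By the Sprague-Grundy theorem, the Grundy value of a sum of independent games is the XOR of the component values.
Combined value = 0 ⊕ 0 = 0.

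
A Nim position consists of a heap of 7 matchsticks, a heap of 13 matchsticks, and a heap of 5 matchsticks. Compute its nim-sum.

15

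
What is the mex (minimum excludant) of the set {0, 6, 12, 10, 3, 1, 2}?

The values 0, 1, 2, 3 are all present; 4 is the first non-negative integer missing from the set.

4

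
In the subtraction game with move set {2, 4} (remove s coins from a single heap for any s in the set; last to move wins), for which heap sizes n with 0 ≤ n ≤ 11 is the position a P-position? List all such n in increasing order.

Grundy values for subtraction set {2, 4}:
g(0) = mex{} = 0
g(1) = mex{} = 0
g(2) = mex{0} = 1
g(3) = mex{0} = 1
g(4) = mex{0,1} = 2
g(5) = mex{0,1} = 2
g(6) = mex{1,2} = 0
g(7) = mex{1,2} = 0
g(8) = mex{0,2} = 1
g(9) = mex{0,2} = 1
g(10) = mex{0,1} = 2
g(11) = mex{0,1} = 2
The P-positions (g = 0) in 0..11 are 0, 1, 6, 7.

0, 1, 6, 7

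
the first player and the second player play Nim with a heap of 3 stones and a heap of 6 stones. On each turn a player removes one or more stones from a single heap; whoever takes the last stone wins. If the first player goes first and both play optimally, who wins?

the first player wins

Compute the nim-sum pairwise:
3 ^ 6 = 5
The nim-sum is 5 ≠ 0, so this is an N-position: the player to move can win; the first player has a winning move.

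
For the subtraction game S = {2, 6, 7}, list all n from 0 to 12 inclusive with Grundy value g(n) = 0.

0, 1, 4, 5, 9

Grundy values for subtraction set {2, 6, 7}:
g(0) = mex{} = 0
g(1) = mex{} = 0
g(2) = mex{0} = 1
g(3) = mex{0} = 1
g(4) = mex{1} = 0
g(5) = mex{1} = 0
g(6) = mex{0} = 1
g(7) = mex{0} = 1
g(8) = mex{0,1} = 2
g(9) = mex{1} = 0
g(10) = mex{0,1,2} = 3
g(11) = mex{0} = 1
g(12) = mex{0,1,3} = 2
The P-positions (g = 0) in 0..12 are 0, 1, 4, 5, 9.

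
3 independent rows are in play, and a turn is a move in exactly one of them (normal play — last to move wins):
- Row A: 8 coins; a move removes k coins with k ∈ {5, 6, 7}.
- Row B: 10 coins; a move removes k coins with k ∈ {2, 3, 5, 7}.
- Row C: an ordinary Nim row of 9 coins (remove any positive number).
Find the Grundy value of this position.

8

Build the Grundy sequence for row A with g(k) = mex{g(k−s) : s ∈ {5, 6, 7}, s ≤ k}:
k:     0  1  2  3  4  5  6  7  8
g(k):  0  0  0  0  0  1  1  1  1
So g(8) = 1.
Grundy values for row B (subtraction set {2, 3, 5, 7}):
g(0) = mex{} = 0
g(1) = mex{} = 0
g(2) = mex{0} = 1
g(3) = mex{0} = 1
g(4) = mex{0,1} = 2
g(5) = mex{0,1} = 2
g(6) = mex{0,1,2} = 3
g(7) = mex{0,1,2} = 3
g(8) = mex{0,1,2,3} = 4
g(9) = mex{1,2,3} = 0
g(10) = mex{1,2,3,4} = 0
So g(10) = 0.
Row C is a plain Nim row of size 9, so its Grundy value is 9.
By the Sprague-Grundy theorem, the Grundy value of a sum of independent games is the XOR of the component values.
Combined value = 1 XOR 0 XOR 9 = 8.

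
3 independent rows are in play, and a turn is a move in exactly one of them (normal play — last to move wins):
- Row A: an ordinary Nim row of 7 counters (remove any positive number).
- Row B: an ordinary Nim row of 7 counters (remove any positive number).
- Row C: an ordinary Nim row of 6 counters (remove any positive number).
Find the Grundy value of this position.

6

Row A is a plain Nim row of size 7, so its Grundy value is 7.
Row B is a plain Nim row of size 7, so its Grundy value is 7.
Row C is a plain Nim row of size 6, so its Grundy value is 6.
The value of a disjunctive sum is the nim-sum of the parts.
Combined value = 7 ⊕ 7 ⊕ 6 = 6.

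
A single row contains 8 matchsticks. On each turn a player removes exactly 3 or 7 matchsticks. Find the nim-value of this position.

2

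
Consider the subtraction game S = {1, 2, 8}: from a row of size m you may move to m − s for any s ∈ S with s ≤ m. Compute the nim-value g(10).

Compute g(0), g(1), … for moves {1, 2, 8}:
g(0) = mex{} = 0
g(1) = mex{0} = 1
g(2) = mex{0,1} = 2
g(3) = mex{1,2} = 0
g(4) = mex{0,2} = 1
g(5) = mex{0,1} = 2
g(6) = mex{1,2} = 0
g(7) = mex{0,2} = 1
g(8) = mex{0,1} = 2
g(9) = mex{1,2} = 0
g(10) = mex{0,2} = 1
So g(10) = 1.

1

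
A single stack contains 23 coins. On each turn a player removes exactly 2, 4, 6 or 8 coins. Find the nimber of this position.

Build the Grundy sequence with g(k) = mex{g(k−s) : s ∈ {2, 4, 6, 8}, s ≤ k}:
k:     0  1  2  3  4  5  6  7  8  9 10 11 12 13 14 15 16 17 18 19 20 21 22 23
g(k):  0  0  1  1  2  2  3  3  4  4  0  0  1  1  2  2  3  3  4  4  0  0  1  1
So g(23) = 1.

1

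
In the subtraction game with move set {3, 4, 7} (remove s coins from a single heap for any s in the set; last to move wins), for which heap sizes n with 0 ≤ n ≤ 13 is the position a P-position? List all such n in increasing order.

Grundy values for subtraction set {3, 4, 7}:
k:     0  1  2  3  4  5  6  7  8  9 10 11 12 13
g(k):  0  0  0  1  1  1  2  2  2  3  0  0  0  1
The P-positions (g = 0) in 0..13 are 0, 1, 2, 10, 11, 12.

0, 1, 2, 10, 11, 12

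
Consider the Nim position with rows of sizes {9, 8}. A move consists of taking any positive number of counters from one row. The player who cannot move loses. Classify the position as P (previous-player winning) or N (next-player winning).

Bitwise XOR of the heap sizes:
  1001  (9)
  1000  (8)
  ----
  0001  (1)
The nim-sum is 1 ≠ 0, so this is an N-position: the player to move can win.

N-position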